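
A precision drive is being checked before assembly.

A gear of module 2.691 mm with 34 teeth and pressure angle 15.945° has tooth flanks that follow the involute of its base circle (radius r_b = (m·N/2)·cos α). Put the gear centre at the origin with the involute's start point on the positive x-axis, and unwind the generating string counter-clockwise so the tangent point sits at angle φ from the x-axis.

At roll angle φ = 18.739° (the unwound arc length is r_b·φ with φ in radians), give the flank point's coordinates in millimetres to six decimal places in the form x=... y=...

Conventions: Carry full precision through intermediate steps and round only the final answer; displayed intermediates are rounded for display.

x=46.276947 y=0.507482

topology: single-mesh involute geometry — m = 2.691, N = 34
pitch radius r_p = m·N/2 = 2.691·34/2 = 45.747000
base radius r_b = r_p·cos α = 45.747000·cos 15.945° = 43.986923
roll angle φ = 18.739° = 0.32705725 rad
x = r_b·(cos φ + φ·sin φ) = 46.276947
y = r_b·(sin φ − φ·cos φ) = 0.507482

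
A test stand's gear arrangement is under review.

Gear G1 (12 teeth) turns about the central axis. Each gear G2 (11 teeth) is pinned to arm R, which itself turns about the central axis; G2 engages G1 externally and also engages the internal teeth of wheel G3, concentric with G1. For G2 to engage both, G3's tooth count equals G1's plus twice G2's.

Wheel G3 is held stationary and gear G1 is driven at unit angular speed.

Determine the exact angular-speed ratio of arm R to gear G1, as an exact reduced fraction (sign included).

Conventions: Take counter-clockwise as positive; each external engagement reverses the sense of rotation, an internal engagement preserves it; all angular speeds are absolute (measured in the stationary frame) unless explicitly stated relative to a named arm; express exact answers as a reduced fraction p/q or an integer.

6/23

topology: planetary set — G1 12T / G2 11T / G3 34T, arm = carrier (Willis)
ring teeth: 12 + 2·11 = 34
12(ω_sun−ω_arm) = −34(ω_ring−ω_arm),  ω_ring = 0, ω_sun = 1
12(1−ω_arm) = −34(0−ω_arm)  ⇒  46·ω_arm = 12  ⇒  ω_arm = 6/23
ω_out/ω_in = 6/23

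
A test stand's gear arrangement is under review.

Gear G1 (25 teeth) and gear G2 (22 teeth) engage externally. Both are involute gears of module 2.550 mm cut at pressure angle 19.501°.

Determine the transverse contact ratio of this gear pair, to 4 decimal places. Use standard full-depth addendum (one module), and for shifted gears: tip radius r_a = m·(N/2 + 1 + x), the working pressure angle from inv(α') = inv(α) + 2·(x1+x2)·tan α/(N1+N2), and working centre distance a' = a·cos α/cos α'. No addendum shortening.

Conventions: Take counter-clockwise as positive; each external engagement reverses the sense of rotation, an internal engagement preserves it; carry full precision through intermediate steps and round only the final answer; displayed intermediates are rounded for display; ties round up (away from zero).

1.6155

topology: single-mesh involute geometry — m = 2.550, 25T/22T pair
base radii: r_b1 = 30.046512, r_b2 = 26.440930
tip radii: r_a1 = 34.425000, r_a2 = 30.600000
no profile shift: α' = α, a' = a
action lengths: √(r_a1²−r_b1²) = 16.801421, √(r_a2²−r_b2²) = 15.402506
base pitch p_b = π·m·cos α = 7.551512
CR = (16.801421 + 15.402506 − 59.925000·sin 19.50100°)/7.551512 = 1.615513
contact ratio ≈ 1.6155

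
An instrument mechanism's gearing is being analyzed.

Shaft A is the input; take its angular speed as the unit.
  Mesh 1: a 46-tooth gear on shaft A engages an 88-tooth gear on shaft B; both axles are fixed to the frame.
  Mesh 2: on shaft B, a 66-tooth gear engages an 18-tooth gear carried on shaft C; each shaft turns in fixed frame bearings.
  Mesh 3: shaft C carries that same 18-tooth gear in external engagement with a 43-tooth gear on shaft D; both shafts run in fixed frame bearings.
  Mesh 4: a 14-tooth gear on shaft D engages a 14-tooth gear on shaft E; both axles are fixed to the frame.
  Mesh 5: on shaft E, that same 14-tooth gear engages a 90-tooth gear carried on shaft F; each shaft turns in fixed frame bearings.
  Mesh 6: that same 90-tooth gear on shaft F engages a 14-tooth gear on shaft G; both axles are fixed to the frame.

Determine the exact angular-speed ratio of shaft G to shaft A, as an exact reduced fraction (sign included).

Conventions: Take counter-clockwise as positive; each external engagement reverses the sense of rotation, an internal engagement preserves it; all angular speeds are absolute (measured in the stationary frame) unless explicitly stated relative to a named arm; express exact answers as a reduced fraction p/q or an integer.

69/86

class = fixed-axis compound train [6 meshes; 6 ratios multiply, 6 sense flips]
mesh 1 [46T→88T]: running ratio 23/44, sense −
mesh 2 [66T→18T]: running ratio 23/12, sense +
mesh 3 [18T→43T]: running ratio 69/86, sense −
mesh 4 [14T→14T]: running ratio 69/86, sense +
mesh 5 [14T→90T]: running ratio 161/1290, sense −
mesh 6 [90T→14T]: running ratio 69/86, sense +
ω_out/ω_in = 69/86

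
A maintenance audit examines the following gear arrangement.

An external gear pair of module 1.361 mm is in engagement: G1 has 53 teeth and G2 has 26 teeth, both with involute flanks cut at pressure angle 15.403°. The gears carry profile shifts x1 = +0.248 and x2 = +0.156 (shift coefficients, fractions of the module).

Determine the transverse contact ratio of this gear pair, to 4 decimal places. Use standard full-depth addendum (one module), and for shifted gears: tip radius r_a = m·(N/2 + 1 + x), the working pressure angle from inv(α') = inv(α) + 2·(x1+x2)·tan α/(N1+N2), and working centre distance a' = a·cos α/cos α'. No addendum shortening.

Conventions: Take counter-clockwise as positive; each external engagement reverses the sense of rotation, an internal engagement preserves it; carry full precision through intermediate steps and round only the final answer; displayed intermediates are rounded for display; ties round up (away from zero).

class = single-mesh tooth geometry [involute pair 53T × 26T, m = 1.361]
base radii: r_b1 = 34.771045, r_b2 = 17.057494
tip radii: r_a1 = 37.765028, r_a2 = 19.266316
inv(α') = inv(15.403°) + 2·(+0.248+0.156)·tan α/(53+26) = 0.00948695  ⇒  α' = 17.27847°
a' = a·cos α / cos α' = 53.7595·cos 15.403°/cos 17.27847° = 54.277970
action lengths: √(r_a1²−r_b1²) = 14.736748, √(r_a2²−r_b2²) = 8.957278
base pitch p_b = π·m·cos α = 4.122131
CR = (14.736748 + 8.957278 − 54.277970·sin 17.27847°)/4.122131 = 1.837058
contact ratio ≈ 1.8371

1.8371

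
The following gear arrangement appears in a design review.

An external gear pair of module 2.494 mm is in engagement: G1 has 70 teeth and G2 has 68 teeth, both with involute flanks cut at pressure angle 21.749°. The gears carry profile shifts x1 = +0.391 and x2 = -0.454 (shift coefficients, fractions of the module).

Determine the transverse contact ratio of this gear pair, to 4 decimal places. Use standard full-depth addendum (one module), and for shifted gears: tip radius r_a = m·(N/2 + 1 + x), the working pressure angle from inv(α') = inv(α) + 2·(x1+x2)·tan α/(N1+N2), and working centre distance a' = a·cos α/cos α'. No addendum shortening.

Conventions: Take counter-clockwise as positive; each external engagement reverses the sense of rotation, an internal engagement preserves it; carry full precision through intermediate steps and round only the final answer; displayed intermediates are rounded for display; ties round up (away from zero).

class = single-mesh tooth geometry [involute pair 70T × 68T, m = 2.494]
base radii: r_b1 = 81.076350, r_b2 = 78.759883
tip radii: r_a1 = 90.759154, r_a2 = 86.157724
inv(α') = inv(21.749°) + 2·(+0.391-0.454)·tan α/(70+68) = 0.01898341  ⇒  α' = 21.61699°
a' = a·cos α / cos α' = 172.0860·cos 21.749°/cos 21.61699° = 171.928423
action lengths: √(r_a1²−r_b1²) = 40.790311, √(r_a2²−r_b2²) = 34.928988
base pitch p_b = π·m·cos α = 7.277396
CR = (40.790311 + 34.928988 − 171.928423·sin 21.61699°)/7.277396 = 1.701272
contact ratio ≈ 1.7013

1.7013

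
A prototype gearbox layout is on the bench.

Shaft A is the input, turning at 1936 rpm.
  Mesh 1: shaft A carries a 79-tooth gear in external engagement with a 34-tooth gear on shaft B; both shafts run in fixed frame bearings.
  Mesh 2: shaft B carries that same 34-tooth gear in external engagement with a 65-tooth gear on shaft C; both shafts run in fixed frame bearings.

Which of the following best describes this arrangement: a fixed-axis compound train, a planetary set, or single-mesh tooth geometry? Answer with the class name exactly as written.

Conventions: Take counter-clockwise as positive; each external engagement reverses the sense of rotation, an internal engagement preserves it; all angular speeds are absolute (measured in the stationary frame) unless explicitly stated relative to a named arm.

fixed-axis compound train

2-mesh fixed-axis compound train (all bearings frame-fixed)
classification: fixed-axis compound train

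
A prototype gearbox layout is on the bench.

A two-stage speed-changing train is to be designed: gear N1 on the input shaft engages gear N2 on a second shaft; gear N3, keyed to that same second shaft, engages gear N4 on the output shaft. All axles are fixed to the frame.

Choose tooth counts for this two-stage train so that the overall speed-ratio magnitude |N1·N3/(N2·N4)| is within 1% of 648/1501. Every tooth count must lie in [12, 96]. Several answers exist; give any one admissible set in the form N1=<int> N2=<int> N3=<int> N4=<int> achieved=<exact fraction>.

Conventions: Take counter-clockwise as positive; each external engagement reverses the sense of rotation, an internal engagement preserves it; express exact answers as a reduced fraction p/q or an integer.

N1=12 N2=19 N3=54 N4=79 achieved=648/1501

class = fixed-axis compound train [2-stage, 648/1501 wanted]
target = 648/1501 in lowest terms: an exact hit needs N1·N3 = k·648 and N2·N4 = k·1501 for one integer k, every count in [12, 96]; additionally prefer no 1:1 stage (N1 ≠ N2, N3 ≠ N4)
k = 1: N1·N3 = 648 = 12·54, N2·N4 = 1501 = 19·79
achieved = 12·54/(19·79) = 648/1501; |achieved − target| = 0 ≤ 162/37525 ✓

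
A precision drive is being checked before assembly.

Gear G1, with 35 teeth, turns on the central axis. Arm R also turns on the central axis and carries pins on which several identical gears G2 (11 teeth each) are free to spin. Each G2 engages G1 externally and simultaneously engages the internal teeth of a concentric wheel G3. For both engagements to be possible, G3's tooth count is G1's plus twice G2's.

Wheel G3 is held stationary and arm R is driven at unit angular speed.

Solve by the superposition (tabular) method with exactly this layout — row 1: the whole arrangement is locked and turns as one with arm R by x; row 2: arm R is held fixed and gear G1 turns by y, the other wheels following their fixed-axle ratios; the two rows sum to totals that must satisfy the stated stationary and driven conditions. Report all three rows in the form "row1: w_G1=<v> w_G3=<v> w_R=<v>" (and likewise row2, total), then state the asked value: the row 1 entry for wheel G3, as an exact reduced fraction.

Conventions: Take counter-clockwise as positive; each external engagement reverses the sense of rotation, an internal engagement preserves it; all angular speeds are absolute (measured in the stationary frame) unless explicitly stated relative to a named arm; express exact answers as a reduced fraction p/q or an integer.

topology: planetary set — G1 35T / G2 11T / G3 57T, arm = carrier (Willis)
row 1 (train locked, turned with arm): all members turn x
row 2: sun turns y, ring = −(35/57)·y, arm 0
boundary: total ω_ring = x − (35/57)·y = 0 and total ω_arm = x = 1  ⇒  y = 57/35, x = 1
row 2 ring = −(35/57)·57/35 = -1
totals (row 1 + row 2): sun 1 + 57/35 = 92/35, ring 1 + (-1) = 0, arm 1 + 0 = 1
asked cell (row1, ring) = 1

row1: w_G1=1 w_G3=1 w_R=1
row2: w_G1=57/35 w_G3=-1 w_R=0
total: w_G1=92/35 w_G3=0 w_R=1
asked value: 1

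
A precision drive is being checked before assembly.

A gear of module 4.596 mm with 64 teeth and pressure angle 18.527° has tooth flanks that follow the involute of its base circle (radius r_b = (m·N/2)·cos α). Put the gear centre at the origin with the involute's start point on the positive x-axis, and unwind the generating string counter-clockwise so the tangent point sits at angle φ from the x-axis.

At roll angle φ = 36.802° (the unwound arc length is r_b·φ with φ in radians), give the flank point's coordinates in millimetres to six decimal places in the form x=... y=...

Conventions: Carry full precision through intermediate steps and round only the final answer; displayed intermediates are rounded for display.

x=165.316528 y=11.817308

single-mesh involute tooth geometry (64T wheel at module 4.596)
pitch radius r_p = m·N/2 = 4.596·64/2 = 147.072000
base radius r_b = r_p·cos α = 147.072000·cos 18.527° = 139.449850
roll angle φ = 36.802° = 0.64231607 rad
x = r_b·(cos φ + φ·sin φ) = 165.316528
y = r_b·(sin φ − φ·cos φ) = 11.817308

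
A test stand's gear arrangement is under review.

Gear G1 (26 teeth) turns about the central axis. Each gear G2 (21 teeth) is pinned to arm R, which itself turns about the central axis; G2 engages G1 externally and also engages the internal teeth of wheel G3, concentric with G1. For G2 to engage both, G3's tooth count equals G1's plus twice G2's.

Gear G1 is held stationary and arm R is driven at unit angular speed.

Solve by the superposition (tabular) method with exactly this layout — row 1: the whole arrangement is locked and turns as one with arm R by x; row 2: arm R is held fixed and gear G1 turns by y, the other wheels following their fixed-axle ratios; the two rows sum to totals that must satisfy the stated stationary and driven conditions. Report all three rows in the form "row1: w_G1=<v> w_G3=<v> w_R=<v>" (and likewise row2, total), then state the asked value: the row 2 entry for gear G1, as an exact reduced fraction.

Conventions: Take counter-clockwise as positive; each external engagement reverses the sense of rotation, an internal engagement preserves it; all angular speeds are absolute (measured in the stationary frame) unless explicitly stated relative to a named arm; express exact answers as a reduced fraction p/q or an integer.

recognized (axles ride arm R): planetary set, 26/21/68 teeth
row 1 (train locked, turned with arm): all members turn x
row 2 (arm held, sun turns y): ω_ring = −(26/68)·y, ω_arm = 0
boundary: total ω_sun = x + y = 0 and total ω_arm = x = 1  ⇒  y = -1, x = 1
row 2 ring = −(26/68)·(-1) = 13/34
totals (row 1 + row 2): sun 1 + (-1) = 0, ring 1 + 13/34 = 47/34, arm 1 + 0 = 1
asked cell (row2, sun) = -1

row1: w_G1=1 w_G3=1 w_R=1
row2: w_G1=-1 w_G3=13/34 w_R=0
total: w_G1=0 w_G3=47/34 w_R=1
asked value: -1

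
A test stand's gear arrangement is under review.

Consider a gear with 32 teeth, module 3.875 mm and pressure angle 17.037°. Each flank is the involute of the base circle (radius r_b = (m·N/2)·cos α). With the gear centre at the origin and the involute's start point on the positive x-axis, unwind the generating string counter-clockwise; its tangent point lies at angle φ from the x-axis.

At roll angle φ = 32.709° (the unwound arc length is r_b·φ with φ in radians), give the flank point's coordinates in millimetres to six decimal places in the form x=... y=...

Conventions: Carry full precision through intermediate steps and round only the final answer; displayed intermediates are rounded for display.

x=68.165933 y=3.557906

recognized (one wheel, involute flank): single-mesh tooth geometry, m = 3.875, N = 32
pitch radius r_p = m·N/2 = 3.875·32/2 = 62.000000
base radius r_b = r_p·cos α = 62.000000·cos 17.037° = 59.279177
roll angle φ = 32.709° = 0.57087975 rad
x = r_b·(cos φ + φ·sin φ) = 68.165933
y = r_b·(sin φ − φ·cos φ) = 3.557906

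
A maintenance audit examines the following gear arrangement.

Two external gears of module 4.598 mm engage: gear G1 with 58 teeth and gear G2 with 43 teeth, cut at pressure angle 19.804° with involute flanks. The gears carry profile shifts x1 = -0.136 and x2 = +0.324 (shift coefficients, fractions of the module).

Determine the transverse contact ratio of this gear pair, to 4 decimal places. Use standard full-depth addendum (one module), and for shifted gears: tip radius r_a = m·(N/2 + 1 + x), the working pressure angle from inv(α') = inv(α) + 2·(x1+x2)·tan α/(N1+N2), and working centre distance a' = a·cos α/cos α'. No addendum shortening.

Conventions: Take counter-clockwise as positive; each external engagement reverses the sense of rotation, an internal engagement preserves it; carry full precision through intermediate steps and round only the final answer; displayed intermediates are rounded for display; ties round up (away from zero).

single-mesh involute tooth geometry (58T engaging 43T at module 4.598)
base radii: r_b1 = 125.455770, r_b2 = 93.010312
tip radii: r_a1 = 137.314672, r_a2 = 104.944752
inv(α') = inv(19.804°) + 2·(-0.136+0.324)·tan α/(58+43) = 0.01579659  ⇒  α' = 20.37805°
a' = a·cos α / cos α' = 232.1990·cos 19.804°/cos 20.37805° = 233.051510
action lengths: √(r_a1²−r_b1²) = 55.822656, √(r_a2²−r_b2²) = 48.605378
base pitch p_b = π·m·cos α = 13.590722
CR = (55.822656 + 48.605378 − 233.051510·sin 20.37805°)/13.590722 = 1.712673
contact ratio ≈ 1.7127

1.7127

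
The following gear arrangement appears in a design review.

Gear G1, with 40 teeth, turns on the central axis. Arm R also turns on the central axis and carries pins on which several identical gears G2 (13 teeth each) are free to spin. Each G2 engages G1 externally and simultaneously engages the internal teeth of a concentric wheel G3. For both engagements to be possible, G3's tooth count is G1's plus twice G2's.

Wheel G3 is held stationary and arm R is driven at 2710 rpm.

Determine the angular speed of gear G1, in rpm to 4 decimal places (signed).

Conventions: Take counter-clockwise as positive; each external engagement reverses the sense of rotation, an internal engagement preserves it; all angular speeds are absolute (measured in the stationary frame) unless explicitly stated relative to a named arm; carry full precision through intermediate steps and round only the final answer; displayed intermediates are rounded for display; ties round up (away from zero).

class = planetary set [G3 = 40+2·13 = 66; Willis about the carrier]
normalise by the input: solve with ω_arm = 1, then scale by 2710 rpm
ring teeth: 40 + 2·13 = 66
40(ω_sun−ω_arm) = −66(ω_ring−ω_arm),  ω_ring = 0, ω_arm = 1
ω_sun = 1 − (66/40)(0−1) = 53/20
scale: ω_sun = 53/20 × 2710 rpm = +7181.5000 rpm

+7181.5000 rpm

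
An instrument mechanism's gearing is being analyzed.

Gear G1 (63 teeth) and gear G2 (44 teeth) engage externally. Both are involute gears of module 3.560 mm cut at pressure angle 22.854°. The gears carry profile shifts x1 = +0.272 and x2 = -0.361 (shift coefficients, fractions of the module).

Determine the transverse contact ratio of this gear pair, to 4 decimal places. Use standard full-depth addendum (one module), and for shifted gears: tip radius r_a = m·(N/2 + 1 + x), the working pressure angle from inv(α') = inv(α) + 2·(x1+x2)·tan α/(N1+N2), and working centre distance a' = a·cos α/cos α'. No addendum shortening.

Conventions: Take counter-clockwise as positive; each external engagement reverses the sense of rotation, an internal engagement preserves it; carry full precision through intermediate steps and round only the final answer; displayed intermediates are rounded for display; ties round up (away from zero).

1.6380

class = single-mesh tooth geometry [involute pair 63T × 44T, m = 3.560]
base radii: r_b1 = 103.336732, r_b2 = 72.171686
tip radii: r_a1 = 116.668320, r_a2 = 80.594840
inv(α') = inv(22.854°) + 2·(+0.272-0.361)·tan α/(63+44) = 0.02189206  ⇒  α' = 22.62531°
a' = a·cos α / cos α' = 190.4600·cos 22.854°/cos 22.62531° = 190.141655
action lengths: √(r_a1²−r_b1²) = 54.157334, √(r_a2²−r_b2²) = 35.871661
base pitch p_b = π·m·cos α = 10.306093
CR = (54.157334 + 35.871661 − 190.141655·sin 22.62531°)/10.306093 = 1.637953
contact ratio ≈ 1.6380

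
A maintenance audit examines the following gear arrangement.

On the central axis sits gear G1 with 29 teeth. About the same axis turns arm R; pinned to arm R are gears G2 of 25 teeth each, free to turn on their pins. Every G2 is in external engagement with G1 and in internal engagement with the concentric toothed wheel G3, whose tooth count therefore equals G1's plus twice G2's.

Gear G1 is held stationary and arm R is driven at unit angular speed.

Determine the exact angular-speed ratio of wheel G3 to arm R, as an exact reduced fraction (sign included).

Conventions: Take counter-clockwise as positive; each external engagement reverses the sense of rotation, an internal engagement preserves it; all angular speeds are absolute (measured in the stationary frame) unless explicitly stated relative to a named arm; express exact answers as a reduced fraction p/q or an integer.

108/79

recognized (axles ride arm R): planetary set, 29/25/79 teeth
ring teeth: 29 + 2·25 = 79
29(ω_sun−ω_arm) = −79(ω_ring−ω_arm),  ω_sun = 0, ω_arm = 1
ω_ring = 1 − (29/79)(0−1) = 108/79
ω_out/ω_in = 108/79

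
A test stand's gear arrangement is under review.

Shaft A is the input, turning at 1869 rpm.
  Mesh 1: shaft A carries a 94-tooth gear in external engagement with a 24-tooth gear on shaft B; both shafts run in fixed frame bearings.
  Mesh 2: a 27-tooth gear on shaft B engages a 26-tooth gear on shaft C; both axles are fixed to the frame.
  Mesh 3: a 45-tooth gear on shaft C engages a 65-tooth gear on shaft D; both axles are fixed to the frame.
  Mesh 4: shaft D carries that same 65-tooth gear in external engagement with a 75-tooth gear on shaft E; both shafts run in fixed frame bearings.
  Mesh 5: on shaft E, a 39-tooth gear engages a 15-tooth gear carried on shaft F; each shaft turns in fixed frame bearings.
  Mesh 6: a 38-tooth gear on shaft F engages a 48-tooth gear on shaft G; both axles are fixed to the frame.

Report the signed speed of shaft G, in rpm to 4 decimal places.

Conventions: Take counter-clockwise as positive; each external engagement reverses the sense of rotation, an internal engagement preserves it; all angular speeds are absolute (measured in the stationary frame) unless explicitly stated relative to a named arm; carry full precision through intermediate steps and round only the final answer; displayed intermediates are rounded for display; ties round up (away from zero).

topology: fixed-axis compound train — 6 meshes, A→G
mesh 1 [94T→24T]: ω = 1869.0000×94/24 = 7320.2500 rpm, sense flips to −
mesh 2 [27T→26T]: ω = 7320.2500×27/26 = 7601.7981 rpm, sense flips to +
mesh 3 [45T→65T]: ω = 7601.7981×45/65 = 5262.7833 rpm, sense flips to −
mesh 4 [65T→75T]: ω = 5262.7833×65/75 = 4561.0788 rpm, sense flips to +
mesh 5 [39T→15T]: ω = 4561.0788×39/15 = 11858.8050 rpm, sense flips to −
mesh 6 [38T→48T]: ω = 11858.8050×38/48 = 9388.2206 rpm, sense flips to +
signed output speed = +9388.2206 rpm

+9388.2206 rpm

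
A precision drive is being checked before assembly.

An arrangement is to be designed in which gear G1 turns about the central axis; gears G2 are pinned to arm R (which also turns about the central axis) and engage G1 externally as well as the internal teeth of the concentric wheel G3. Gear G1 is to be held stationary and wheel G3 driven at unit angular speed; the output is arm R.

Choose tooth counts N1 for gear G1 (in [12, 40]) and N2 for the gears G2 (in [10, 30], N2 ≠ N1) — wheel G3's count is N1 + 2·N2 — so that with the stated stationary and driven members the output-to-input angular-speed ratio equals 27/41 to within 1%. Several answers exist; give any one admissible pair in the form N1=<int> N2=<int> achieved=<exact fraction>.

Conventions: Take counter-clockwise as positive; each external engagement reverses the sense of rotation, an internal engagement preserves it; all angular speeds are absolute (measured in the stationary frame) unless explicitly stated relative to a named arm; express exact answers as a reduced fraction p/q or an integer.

topology: planetary set — design target 27/41, arm = carrier (Willis)
Willis with ω_sun = 0: ω_arm/ω_ring = N3/(N1+N3); set equal to 27/41  ⇒  N3/N1 = (27/41)/(1 − 27/41) = 27/14
N3 = N1 + 2·N2  ⇒  N2/N1 = (N3/N1 − 1)/2 = (27/14 − 1)/2 = 13/28
smallest multiple with N1 ≥ 12 and N2 ≥ 10: k = 1  ⇒  N1 = 1·28 = 28, N2 = 1·13 = 13 (N1 ≤ 40, N2 ≤ 30, N2 ≠ N1 ✓), N3 = 28 + 2·13 = 54
check: N3/(N1+N3) with N1 = 28, N3 = 54 gives 27/41; |achieved − target| = 0 ≤ 27/4100 ✓

N1=28 N2=13 achieved=27/41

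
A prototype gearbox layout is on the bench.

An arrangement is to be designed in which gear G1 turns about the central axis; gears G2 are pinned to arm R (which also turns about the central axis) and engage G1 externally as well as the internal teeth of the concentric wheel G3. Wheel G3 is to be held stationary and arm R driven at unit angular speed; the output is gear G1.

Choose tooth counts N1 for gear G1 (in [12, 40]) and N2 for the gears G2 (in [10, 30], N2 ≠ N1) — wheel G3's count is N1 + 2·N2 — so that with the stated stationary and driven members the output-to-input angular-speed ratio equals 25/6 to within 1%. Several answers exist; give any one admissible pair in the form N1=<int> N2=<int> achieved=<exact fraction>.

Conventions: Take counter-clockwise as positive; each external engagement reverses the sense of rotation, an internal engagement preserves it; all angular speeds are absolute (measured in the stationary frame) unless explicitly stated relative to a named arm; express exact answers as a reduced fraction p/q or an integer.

design class (target 25/6): planetary set
Willis with ω_ring = 0: ω_sun/ω_arm = (N1+N3)/N1; set equal to 25/6  ⇒  N3/N1 = 25/6 − 1 = 19/6
N3 = N1 + 2·N2  ⇒  N2/N1 = (N3/N1 − 1)/2 = (19/6 − 1)/2 = 13/12
smallest multiple with N1 ≥ 12 and N2 ≥ 10: k = 1  ⇒  N1 = 1·12 = 12, N2 = 1·13 = 13 (N1 ≤ 40, N2 ≤ 30, N2 ≠ N1 ✓), N3 = 12 + 2·13 = 38
check: (N1+N3)/N1 with N1 = 12, N3 = 38 gives 25/6; |achieved − target| = 0 ≤ 1/24 ✓

N1=12 N2=13 achieved=25/6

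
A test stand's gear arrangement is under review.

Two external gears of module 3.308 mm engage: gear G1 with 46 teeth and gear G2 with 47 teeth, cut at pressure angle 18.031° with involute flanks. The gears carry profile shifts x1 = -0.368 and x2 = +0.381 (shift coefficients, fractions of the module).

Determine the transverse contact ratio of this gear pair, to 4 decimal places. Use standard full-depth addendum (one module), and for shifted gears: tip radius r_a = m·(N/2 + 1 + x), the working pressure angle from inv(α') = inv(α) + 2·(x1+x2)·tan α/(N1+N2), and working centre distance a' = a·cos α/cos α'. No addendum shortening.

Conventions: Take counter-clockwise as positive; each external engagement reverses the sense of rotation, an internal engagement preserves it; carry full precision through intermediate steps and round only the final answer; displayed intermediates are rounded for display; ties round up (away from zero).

1.8276

single-mesh involute tooth geometry (46T engaging 47T at module 3.308)
base radii: r_b1 = 72.347453, r_b2 = 73.920223
tip radii: r_a1 = 78.174656, r_a2 = 82.306348
inv(α') = inv(18.031°) + 2·(-0.368+0.381)·tan α/(46+47) = 0.01090866  ⇒  α' = 18.08007°
a' = a·cos α / cos α' = 153.8220·cos 18.031°/cos 18.08007° = 153.864947
action lengths: √(r_a1²−r_b1²) = 29.616261, √(r_a2²−r_b2²) = 36.195794
base pitch p_b = π·m·cos α = 9.882010
CR = (29.616261 + 36.195794 − 153.864947·sin 18.08007°)/9.882010 = 1.827637
contact ratio ≈ 1.8276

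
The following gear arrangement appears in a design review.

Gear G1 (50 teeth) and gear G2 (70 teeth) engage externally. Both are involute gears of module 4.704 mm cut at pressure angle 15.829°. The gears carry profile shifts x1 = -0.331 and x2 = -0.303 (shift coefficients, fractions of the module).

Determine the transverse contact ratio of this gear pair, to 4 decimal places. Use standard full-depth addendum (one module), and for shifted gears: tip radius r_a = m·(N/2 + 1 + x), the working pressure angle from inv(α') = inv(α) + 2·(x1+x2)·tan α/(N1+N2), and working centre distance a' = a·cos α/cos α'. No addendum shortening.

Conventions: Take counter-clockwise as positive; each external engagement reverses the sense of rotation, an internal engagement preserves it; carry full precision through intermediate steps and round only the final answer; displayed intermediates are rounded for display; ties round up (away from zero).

class = single-mesh tooth geometry [involute pair 50T × 70T, m = 4.704]
base radii: r_b1 = 113.140615, r_b2 = 158.396861
tip radii: r_a1 = 120.746976, r_a2 = 167.918688
inv(α') = inv(15.829°) + 2·(-0.331-0.303)·tan α/(50+70) = 0.00425422  ⇒  α' = 13.29285°
a' = a·cos α / cos α' = 282.2400·cos 15.829°/cos 13.29285° = 279.012904
action lengths: √(r_a1²−r_b1²) = 42.178591, √(r_a2²−r_b2²) = 55.741550
base pitch p_b = π·m·cos α = 14.217669
CR = (42.178591 + 55.741550 − 279.012904·sin 13.29285°)/14.217669 = 2.375016
contact ratio ≈ 2.3750

2.3750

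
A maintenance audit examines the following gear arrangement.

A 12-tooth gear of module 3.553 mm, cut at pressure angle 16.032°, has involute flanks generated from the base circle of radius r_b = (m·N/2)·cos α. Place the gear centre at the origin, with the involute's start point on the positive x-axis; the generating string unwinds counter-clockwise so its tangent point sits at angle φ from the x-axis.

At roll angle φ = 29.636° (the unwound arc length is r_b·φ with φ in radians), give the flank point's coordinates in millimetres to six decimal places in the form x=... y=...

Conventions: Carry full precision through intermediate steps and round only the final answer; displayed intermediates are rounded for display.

x=23.049108 y=0.920077

class = single-mesh tooth geometry [base-circle involute, m = 3.553, 12T]
pitch radius r_p = m·N/2 = 3.553·12/2 = 21.318000
base radius r_b = r_p·cos α = 21.318000·cos 16.032° = 20.488892
roll angle φ = 29.636° = 0.51724578 rad
x = r_b·(cos φ + φ·sin φ) = 23.049108
y = r_b·(sin φ − φ·cos φ) = 0.920077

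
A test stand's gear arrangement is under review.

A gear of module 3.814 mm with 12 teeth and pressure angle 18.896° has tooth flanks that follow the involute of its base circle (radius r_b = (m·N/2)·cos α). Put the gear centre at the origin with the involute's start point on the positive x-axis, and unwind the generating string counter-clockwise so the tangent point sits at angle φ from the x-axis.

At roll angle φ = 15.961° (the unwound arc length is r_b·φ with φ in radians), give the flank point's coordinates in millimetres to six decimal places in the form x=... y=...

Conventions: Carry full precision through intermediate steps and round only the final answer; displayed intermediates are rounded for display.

class = single-mesh tooth geometry [base-circle involute, m = 3.814, 12T]
pitch radius r_p = m·N/2 = 3.814·12/2 = 22.884000
base radius r_b = r_p·cos α = 22.884000·cos 18.896° = 21.650735
roll angle φ = 15.961° = 0.27857200 rad
x = r_b·(cos φ + φ·sin φ) = 22.474581
y = r_b·(sin φ − φ·cos φ) = 0.154807

x=22.474581 y=0.154807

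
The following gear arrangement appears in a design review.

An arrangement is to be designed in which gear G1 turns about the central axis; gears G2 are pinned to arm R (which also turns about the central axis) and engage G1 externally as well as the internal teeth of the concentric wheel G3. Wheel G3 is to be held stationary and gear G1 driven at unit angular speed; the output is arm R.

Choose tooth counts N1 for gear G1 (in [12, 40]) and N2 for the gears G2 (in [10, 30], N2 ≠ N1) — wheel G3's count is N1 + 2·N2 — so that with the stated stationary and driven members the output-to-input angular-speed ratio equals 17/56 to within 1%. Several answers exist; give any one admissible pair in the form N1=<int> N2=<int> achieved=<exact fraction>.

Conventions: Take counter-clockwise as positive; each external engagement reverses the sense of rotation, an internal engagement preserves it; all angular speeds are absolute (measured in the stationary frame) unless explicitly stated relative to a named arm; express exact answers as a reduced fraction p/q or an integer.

N1=17 N2=11 achieved=17/56

topology: planetary set — design target 17/56, arm = carrier (Willis)
Willis with ω_ring = 0: ω_arm/ω_sun = N1/(N1+N3); set equal to 17/56  ⇒  N3/N1 = 1/(17/56) − 1 = 39/17
N3 = N1 + 2·N2  ⇒  N2/N1 = (N3/N1 − 1)/2 = (39/17 − 1)/2 = 11/17
smallest multiple with N1 ≥ 12 and N2 ≥ 10: k = 1  ⇒  N1 = 1·17 = 17, N2 = 1·11 = 11 (N1 ≤ 40, N2 ≤ 30, N2 ≠ N1 ✓), N3 = 17 + 2·11 = 39
check: N1/(N1+N3) with N1 = 17, N3 = 39 gives 17/56; |achieved − target| = 0 ≤ 17/5600 ✓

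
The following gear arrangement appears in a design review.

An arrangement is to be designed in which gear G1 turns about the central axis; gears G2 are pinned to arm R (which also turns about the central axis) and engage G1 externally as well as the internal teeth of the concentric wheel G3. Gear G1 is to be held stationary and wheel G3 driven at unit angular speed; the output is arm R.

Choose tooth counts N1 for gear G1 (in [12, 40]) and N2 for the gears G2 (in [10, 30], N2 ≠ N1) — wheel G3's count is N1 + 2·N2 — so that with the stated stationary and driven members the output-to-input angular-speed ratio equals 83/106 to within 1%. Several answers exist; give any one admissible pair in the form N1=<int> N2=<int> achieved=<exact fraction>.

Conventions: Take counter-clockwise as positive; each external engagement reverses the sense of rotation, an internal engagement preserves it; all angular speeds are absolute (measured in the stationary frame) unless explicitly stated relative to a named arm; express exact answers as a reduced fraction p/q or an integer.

topology: planetary set — design target 83/106, arm = carrier (Willis)
Willis with ω_sun = 0: ω_arm/ω_ring = N3/(N1+N3); set equal to 83/106  ⇒  N3/N1 = (83/106)/(1 − 83/106) = 83/23
N3 = N1 + 2·N2  ⇒  N2/N1 = (N3/N1 − 1)/2 = (83/23 − 1)/2 = 30/23
smallest multiple with N1 ≥ 12 and N2 ≥ 10: k = 1  ⇒  N1 = 1·23 = 23, N2 = 1·30 = 30 (N1 ≤ 40, N2 ≤ 30, N2 ≠ N1 ✓), N3 = 23 + 2·30 = 83
check: N3/(N1+N3) with N1 = 23, N3 = 83 gives 83/106; |achieved − target| = 0 ≤ 83/10600 ✓

N1=23 N2=30 achieved=83/106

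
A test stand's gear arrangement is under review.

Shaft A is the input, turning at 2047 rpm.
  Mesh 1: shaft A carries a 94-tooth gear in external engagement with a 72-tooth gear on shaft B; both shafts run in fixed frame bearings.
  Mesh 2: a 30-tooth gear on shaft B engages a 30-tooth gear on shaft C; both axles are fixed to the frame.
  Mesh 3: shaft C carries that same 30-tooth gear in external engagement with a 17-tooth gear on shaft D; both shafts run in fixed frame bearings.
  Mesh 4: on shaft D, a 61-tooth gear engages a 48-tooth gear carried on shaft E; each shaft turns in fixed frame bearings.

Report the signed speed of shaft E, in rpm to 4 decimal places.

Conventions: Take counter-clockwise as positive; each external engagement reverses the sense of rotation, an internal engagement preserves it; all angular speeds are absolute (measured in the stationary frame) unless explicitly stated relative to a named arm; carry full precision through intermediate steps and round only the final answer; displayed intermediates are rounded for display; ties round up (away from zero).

+5993.4120 rpm

recognized (5 fixed axles, 4 meshes): fixed-axis compound train
mesh 1 [94T→72T]: ω = 2047.0000×94/72 = 2672.4722 rpm, sense flips to −
mesh 2 [30T→30T]: ω = 2672.4722×30/30 = 2672.4722 rpm, sense flips to +
mesh 3 [30T→17T]: ω = 2672.4722×30/17 = 4716.1275 rpm, sense flips to −
mesh 4 [61T→48T]: ω = 4716.1275×61/48 = 5993.4120 rpm, sense flips to +
signed output speed = +5993.4120 rpm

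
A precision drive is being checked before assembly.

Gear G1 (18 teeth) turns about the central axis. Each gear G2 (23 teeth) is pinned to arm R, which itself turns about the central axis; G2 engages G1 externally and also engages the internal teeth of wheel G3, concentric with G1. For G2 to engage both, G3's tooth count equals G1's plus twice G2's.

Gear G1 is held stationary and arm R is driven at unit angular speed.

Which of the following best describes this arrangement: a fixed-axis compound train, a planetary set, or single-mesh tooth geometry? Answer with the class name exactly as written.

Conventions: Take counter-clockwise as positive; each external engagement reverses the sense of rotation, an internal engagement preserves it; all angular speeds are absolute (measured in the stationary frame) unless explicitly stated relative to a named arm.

planetary set

class = planetary set [G3 = 18+2·23 = 64; Willis about the carrier]
classification: planetary set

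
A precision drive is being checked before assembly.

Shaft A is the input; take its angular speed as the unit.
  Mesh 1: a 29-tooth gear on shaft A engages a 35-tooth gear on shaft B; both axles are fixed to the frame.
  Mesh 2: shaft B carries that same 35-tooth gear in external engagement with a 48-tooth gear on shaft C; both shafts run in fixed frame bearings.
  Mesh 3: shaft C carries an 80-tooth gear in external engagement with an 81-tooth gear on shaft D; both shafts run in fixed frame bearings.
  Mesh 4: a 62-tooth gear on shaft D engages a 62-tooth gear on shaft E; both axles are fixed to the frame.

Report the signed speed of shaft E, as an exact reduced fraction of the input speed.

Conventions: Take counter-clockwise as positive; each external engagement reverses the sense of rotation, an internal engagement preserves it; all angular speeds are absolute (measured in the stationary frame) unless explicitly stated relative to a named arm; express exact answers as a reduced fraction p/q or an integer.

145/243

4-mesh fixed-axis compound train (all bearings frame-fixed)
mesh 1 [29T→35T]: |ω|/ω_in = 1×29/35 = 29/35, sense flips to −
mesh 2 [35T→48T]: |ω|/ω_in = (29/35)×35/48 = 29/48, sense flips to +
mesh 3 [80T→81T]: |ω|/ω_in = (29/48)×80/81 = 145/243, sense flips to −
mesh 4 [62T→62T]: |ω|/ω_in = (145/243)×62/62 = 145/243, sense flips to +
signed output speed (× input speed) = 145/243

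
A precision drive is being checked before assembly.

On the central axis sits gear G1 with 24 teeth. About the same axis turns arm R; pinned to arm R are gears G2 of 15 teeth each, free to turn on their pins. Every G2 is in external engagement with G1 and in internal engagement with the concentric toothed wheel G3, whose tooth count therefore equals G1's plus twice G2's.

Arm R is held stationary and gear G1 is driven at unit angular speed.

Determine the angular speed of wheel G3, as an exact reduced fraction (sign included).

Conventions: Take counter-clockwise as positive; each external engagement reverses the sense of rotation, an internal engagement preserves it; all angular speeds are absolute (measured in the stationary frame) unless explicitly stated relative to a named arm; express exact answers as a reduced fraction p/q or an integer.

-4/9

recognized (axles ride arm R): planetary set, 24/15/54 teeth
ring teeth: 24 + 2·15 = 54
24(ω_sun−ω_arm) = −54(ω_ring−ω_arm),  ω_arm = 0, ω_sun = 1
ω_ring = 0 − (24/54)(1−0) = -4/9
exact speed ratio = -4/9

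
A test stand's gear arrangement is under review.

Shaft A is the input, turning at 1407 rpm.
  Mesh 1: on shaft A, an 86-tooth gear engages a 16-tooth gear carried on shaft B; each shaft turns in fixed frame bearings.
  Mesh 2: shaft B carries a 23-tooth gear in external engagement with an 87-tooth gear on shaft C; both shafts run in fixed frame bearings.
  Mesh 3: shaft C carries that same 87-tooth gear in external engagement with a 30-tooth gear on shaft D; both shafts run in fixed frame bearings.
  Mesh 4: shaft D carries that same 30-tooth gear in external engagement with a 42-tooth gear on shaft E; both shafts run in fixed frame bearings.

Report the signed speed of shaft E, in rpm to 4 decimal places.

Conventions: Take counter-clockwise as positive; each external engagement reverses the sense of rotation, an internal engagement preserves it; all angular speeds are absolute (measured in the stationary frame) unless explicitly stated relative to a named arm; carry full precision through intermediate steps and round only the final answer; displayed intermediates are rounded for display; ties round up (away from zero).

+4141.4375 rpm

4-mesh fixed-axis compound train (all bearings frame-fixed)
mesh 1 [86T→16T]: ω = 1407.0000×86/16 = 7562.6250 rpm, sense flips to −
mesh 2 [23T→87T]: ω = 7562.6250×23/87 = 1999.3147 rpm, sense flips to +
mesh 3 [87T→30T]: ω = 1999.3147×87/30 = 5798.0125 rpm, sense flips to −
mesh 4 [30T→42T]: ω = 5798.0125×30/42 = 4141.4375 rpm, sense flips to +
signed output speed = +4141.4375 rpm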